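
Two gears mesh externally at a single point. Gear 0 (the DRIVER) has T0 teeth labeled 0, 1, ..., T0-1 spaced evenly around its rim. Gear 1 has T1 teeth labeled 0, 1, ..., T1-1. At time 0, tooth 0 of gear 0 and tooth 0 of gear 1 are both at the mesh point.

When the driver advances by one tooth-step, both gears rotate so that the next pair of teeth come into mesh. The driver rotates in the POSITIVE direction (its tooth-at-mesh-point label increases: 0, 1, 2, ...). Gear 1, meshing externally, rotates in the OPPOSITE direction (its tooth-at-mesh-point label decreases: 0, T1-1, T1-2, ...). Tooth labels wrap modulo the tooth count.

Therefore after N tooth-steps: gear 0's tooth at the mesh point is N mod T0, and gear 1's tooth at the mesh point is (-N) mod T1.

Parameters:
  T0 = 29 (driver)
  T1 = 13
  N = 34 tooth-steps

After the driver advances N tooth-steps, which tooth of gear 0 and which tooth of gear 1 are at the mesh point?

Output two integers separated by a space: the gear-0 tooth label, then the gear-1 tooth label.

Gear 0 (driver, T0=29): tooth at mesh = N mod T0
  34 = 1 * 29 + 5, so 34 mod 29 = 5
  gear 0 tooth = 5
Gear 1 (driven, T1=13): tooth at mesh = (-N) mod T1
  34 = 2 * 13 + 8, so 34 mod 13 = 8
  (-34) mod 13 = (-8) mod 13 = 13 - 8 = 5
Mesh after 34 steps: gear-0 tooth 5 meets gear-1 tooth 5

Answer: 5 5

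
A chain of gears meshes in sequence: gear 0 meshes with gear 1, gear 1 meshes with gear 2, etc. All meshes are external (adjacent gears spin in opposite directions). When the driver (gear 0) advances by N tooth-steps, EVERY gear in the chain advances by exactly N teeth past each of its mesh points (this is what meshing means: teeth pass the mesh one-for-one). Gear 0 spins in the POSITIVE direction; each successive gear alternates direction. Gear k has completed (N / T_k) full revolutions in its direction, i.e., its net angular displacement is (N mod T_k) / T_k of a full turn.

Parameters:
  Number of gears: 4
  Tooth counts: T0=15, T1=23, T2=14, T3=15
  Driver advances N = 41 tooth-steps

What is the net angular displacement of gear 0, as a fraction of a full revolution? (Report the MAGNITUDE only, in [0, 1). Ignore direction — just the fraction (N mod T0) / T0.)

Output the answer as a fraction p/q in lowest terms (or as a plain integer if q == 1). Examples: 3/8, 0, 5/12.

Chain of 4 gears, tooth counts: [15, 23, 14, 15]
  gear 0: T0=15, direction=positive, advance = 41 mod 15 = 11 teeth = 11/15 turn
  gear 1: T1=23, direction=negative, advance = 41 mod 23 = 18 teeth = 18/23 turn
  gear 2: T2=14, direction=positive, advance = 41 mod 14 = 13 teeth = 13/14 turn
  gear 3: T3=15, direction=negative, advance = 41 mod 15 = 11 teeth = 11/15 turn
Gear 0: 41 mod 15 = 11
Fraction = 11 / 15 = 11/15 (gcd(11,15)=1) = 11/15

Answer: 11/15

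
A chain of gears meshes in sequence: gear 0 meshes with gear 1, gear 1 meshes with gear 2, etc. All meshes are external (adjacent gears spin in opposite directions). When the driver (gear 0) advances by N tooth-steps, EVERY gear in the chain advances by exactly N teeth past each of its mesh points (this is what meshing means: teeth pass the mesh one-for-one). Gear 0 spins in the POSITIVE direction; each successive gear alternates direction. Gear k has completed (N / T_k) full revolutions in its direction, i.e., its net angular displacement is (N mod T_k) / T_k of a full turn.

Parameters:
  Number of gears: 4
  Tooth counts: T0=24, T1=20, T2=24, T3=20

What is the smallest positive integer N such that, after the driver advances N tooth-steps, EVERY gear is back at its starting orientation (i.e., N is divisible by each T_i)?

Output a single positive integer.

Answer: 120

Derivation:
Gear k returns to start when N is a multiple of T_k.
All gears at start simultaneously when N is a common multiple of [24, 20, 24, 20]; the smallest such N is lcm(24, 20, 24, 20).
Start: lcm = T0 = 24
Fold in T1=20: gcd(24, 20) = 4; lcm(24, 20) = 24 * 20 / 4 = 480 / 4 = 120
Fold in T2=24: gcd(120, 24) = 24; lcm(120, 24) = 120 * 24 / 24 = 2880 / 24 = 120
Fold in T3=20: gcd(120, 20) = 20; lcm(120, 20) = 120 * 20 / 20 = 2400 / 20 = 120
Full cycle length = 120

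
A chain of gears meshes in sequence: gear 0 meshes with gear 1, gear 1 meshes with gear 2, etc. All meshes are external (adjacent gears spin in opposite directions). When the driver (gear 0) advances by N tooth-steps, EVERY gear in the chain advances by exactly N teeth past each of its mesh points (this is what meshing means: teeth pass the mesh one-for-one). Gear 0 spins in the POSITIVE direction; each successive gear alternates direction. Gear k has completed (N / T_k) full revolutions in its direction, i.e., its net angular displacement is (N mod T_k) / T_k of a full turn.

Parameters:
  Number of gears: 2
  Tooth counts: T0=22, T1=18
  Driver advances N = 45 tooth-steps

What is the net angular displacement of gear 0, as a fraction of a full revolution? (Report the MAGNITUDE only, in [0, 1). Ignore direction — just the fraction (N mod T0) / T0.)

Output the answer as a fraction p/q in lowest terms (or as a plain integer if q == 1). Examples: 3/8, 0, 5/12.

Answer: 1/22

Derivation:
Chain of 2 gears, tooth counts: [22, 18]
  gear 0: T0=22, direction=positive, advance = 45 mod 22 = 1 teeth = 1/22 turn
  gear 1: T1=18, direction=negative, advance = 45 mod 18 = 9 teeth = 9/18 turn
Gear 0: 45 mod 22 = 1
Fraction = 1 / 22 = 1/22 (gcd(1,22)=1) = 1/22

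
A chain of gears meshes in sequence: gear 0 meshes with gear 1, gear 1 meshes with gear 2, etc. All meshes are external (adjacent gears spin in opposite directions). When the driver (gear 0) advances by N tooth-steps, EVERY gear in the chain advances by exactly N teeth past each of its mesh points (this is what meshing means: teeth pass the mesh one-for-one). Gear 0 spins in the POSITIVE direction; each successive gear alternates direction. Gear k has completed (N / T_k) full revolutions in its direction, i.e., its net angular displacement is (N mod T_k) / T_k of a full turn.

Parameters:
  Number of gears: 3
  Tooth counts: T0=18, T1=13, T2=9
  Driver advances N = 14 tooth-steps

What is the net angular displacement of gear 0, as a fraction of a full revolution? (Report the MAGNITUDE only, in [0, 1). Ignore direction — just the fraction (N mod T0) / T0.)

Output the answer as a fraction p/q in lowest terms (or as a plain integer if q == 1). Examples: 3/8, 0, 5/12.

Chain of 3 gears, tooth counts: [18, 13, 9]
  gear 0: T0=18, direction=positive, advance = 14 mod 18 = 14 teeth = 14/18 turn
  gear 1: T1=13, direction=negative, advance = 14 mod 13 = 1 teeth = 1/13 turn
  gear 2: T2=9, direction=positive, advance = 14 mod 9 = 5 teeth = 5/9 turn
Gear 0: 14 mod 18 = 14
Fraction = 14 / 18 = 7/9 (gcd(14,18)=2) = 7/9

Answer: 7/9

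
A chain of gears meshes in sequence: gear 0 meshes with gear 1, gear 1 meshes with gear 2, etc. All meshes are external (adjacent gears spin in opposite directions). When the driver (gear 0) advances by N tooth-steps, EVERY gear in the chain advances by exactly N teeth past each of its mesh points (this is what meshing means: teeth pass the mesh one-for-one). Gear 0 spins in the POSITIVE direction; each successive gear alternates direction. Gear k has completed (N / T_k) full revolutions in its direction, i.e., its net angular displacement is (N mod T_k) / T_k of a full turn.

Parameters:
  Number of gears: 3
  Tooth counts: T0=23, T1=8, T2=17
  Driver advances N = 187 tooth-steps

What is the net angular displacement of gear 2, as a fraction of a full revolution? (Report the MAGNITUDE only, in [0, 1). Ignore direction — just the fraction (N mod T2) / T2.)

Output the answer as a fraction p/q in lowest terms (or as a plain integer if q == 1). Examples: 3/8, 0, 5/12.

Answer: 0

Derivation:
Chain of 3 gears, tooth counts: [23, 8, 17]
  gear 0: T0=23, direction=positive, advance = 187 mod 23 = 3 teeth = 3/23 turn
  gear 1: T1=8, direction=negative, advance = 187 mod 8 = 3 teeth = 3/8 turn
  gear 2: T2=17, direction=positive, advance = 187 mod 17 = 0 teeth = 0/17 turn
Gear 2: 187 mod 17 = 0
Fraction = 0 / 17 = 0/1 (gcd(0,17)=17) = 0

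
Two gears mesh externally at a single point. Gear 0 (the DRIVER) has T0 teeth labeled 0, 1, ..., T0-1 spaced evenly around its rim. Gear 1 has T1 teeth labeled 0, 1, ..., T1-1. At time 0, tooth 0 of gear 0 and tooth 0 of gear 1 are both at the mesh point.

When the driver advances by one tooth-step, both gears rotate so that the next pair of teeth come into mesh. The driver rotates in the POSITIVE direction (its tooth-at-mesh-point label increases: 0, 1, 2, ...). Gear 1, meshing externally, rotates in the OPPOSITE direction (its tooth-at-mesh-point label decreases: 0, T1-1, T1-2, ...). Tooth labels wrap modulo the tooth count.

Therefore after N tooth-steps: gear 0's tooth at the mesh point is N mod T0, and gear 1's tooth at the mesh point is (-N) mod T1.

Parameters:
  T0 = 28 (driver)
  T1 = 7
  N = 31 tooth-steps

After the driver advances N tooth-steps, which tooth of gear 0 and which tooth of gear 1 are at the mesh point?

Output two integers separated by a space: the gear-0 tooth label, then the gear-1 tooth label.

Answer: 3 4

Derivation:
Gear 0 (driver, T0=28): tooth at mesh = N mod T0
  31 = 1 * 28 + 3, so 31 mod 28 = 3
  gear 0 tooth = 3
Gear 1 (driven, T1=7): tooth at mesh = (-N) mod T1
  31 = 4 * 7 + 3, so 31 mod 7 = 3
  (-31) mod 7 = (-3) mod 7 = 7 - 3 = 4
Mesh after 31 steps: gear-0 tooth 3 meets gear-1 tooth 4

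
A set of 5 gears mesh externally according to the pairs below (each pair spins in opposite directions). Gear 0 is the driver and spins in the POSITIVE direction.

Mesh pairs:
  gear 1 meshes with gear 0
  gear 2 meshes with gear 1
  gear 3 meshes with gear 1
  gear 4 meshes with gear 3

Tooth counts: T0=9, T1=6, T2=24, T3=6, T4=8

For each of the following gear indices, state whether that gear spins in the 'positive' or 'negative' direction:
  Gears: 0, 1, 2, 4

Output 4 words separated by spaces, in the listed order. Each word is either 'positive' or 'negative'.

Gear 0 (driver): positive (depth 0)
  gear 1: meshes with gear 0 -> depth 1 -> negative (opposite of gear 0)
  gear 2: meshes with gear 1 -> depth 2 -> positive (opposite of gear 1)
  gear 3: meshes with gear 1 -> depth 2 -> positive (opposite of gear 1)
  gear 4: meshes with gear 3 -> depth 3 -> negative (opposite of gear 3)
Queried indices 0, 1, 2, 4 -> positive, negative, positive, negative

Answer: positive negative positive negative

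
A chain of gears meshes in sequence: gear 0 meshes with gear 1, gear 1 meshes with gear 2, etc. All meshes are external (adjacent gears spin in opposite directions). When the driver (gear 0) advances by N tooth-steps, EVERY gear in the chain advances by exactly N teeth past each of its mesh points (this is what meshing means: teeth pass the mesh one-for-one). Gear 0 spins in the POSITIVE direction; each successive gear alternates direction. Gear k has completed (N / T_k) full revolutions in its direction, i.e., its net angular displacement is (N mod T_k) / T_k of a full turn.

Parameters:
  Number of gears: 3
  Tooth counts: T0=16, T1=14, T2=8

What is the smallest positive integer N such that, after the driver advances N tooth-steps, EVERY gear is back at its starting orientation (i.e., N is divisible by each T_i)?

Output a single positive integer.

Answer: 112

Derivation:
Gear k returns to start when N is a multiple of T_k.
All gears at start simultaneously when N is a common multiple of [16, 14, 8]; the smallest such N is lcm(16, 14, 8).
Start: lcm = T0 = 16
Fold in T1=14: gcd(16, 14) = 2; lcm(16, 14) = 16 * 14 / 2 = 224 / 2 = 112
Fold in T2=8: gcd(112, 8) = 8; lcm(112, 8) = 112 * 8 / 8 = 896 / 8 = 112
Full cycle length = 112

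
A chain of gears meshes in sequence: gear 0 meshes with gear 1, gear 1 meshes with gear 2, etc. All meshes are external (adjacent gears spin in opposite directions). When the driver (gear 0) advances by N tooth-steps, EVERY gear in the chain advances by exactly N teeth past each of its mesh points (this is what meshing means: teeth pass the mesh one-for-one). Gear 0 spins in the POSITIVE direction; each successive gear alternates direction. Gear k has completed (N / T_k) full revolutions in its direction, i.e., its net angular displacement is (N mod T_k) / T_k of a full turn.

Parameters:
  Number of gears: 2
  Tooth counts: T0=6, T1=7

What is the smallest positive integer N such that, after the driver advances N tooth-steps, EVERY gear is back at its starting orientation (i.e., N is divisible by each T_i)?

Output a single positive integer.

Answer: 42

Derivation:
Gear k returns to start when N is a multiple of T_k.
All gears at start simultaneously when N is a common multiple of [6, 7]; the smallest such N is lcm(6, 7).
Start: lcm = T0 = 6
Fold in T1=7: gcd(6, 7) = 1; lcm(6, 7) = 6 * 7 / 1 = 42 / 1 = 42
Full cycle length = 42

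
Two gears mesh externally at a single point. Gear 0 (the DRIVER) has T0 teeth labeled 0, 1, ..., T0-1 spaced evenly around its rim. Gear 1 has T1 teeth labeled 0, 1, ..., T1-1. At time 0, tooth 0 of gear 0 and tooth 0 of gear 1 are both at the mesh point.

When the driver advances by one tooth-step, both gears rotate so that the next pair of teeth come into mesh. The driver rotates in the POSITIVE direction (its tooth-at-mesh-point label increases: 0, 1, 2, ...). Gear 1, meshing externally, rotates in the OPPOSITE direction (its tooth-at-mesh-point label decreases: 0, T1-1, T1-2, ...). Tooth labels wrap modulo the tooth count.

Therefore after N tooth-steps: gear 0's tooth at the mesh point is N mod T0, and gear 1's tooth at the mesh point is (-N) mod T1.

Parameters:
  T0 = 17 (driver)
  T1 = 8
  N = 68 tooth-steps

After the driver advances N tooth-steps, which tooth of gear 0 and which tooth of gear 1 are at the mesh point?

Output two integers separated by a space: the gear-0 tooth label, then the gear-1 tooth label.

Gear 0 (driver, T0=17): tooth at mesh = N mod T0
  68 = 4 * 17 + 0, so 68 mod 17 = 0
  gear 0 tooth = 0
Gear 1 (driven, T1=8): tooth at mesh = (-N) mod T1
  68 = 8 * 8 + 4, so 68 mod 8 = 4
  (-68) mod 8 = (-4) mod 8 = 8 - 4 = 4
Mesh after 68 steps: gear-0 tooth 0 meets gear-1 tooth 4

Answer: 0 4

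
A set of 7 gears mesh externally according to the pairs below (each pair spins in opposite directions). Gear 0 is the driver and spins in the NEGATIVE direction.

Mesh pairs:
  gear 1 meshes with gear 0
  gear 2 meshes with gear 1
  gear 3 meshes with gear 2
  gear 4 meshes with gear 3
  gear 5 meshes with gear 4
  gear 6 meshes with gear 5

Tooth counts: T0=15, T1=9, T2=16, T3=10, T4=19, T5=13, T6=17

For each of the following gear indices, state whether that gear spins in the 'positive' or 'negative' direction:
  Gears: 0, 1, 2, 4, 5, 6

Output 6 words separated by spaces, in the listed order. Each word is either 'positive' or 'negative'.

Gear 0 (driver): negative (depth 0)
  gear 1: meshes with gear 0 -> depth 1 -> positive (opposite of gear 0)
  gear 2: meshes with gear 1 -> depth 2 -> negative (opposite of gear 1)
  gear 3: meshes with gear 2 -> depth 3 -> positive (opposite of gear 2)
  gear 4: meshes with gear 3 -> depth 4 -> negative (opposite of gear 3)
  gear 5: meshes with gear 4 -> depth 5 -> positive (opposite of gear 4)
  gear 6: meshes with gear 5 -> depth 6 -> negative (opposite of gear 5)
Queried indices 0, 1, 2, 4, 5, 6 -> negative, positive, negative, negative, positive, negative

Answer: negative positive negative negative positive negative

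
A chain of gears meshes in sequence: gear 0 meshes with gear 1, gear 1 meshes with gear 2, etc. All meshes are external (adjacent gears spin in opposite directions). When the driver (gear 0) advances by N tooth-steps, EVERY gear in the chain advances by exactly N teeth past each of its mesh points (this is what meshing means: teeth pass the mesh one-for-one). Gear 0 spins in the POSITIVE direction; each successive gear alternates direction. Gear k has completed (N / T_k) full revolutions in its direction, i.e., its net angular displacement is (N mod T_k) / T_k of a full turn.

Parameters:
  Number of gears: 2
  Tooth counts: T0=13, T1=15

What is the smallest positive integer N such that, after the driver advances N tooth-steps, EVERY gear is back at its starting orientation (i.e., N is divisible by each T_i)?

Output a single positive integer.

Gear k returns to start when N is a multiple of T_k.
All gears at start simultaneously when N is a common multiple of [13, 15]; the smallest such N is lcm(13, 15).
Start: lcm = T0 = 13
Fold in T1=15: gcd(13, 15) = 1; lcm(13, 15) = 13 * 15 / 1 = 195 / 1 = 195
Full cycle length = 195

Answer: 195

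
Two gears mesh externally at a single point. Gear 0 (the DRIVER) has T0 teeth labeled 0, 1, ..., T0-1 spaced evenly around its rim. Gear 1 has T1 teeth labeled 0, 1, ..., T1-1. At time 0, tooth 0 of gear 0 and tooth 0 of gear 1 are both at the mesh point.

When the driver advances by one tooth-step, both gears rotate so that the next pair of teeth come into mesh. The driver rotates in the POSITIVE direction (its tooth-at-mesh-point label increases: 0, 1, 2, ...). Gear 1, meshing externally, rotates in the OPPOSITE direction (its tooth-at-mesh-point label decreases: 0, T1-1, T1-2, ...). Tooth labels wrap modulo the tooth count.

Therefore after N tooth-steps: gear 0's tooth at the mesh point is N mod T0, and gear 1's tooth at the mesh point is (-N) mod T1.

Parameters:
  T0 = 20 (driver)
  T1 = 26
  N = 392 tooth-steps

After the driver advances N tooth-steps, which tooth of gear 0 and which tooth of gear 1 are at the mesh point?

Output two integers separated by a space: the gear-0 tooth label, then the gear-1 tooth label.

Gear 0 (driver, T0=20): tooth at mesh = N mod T0
  392 = 19 * 20 + 12, so 392 mod 20 = 12
  gear 0 tooth = 12
Gear 1 (driven, T1=26): tooth at mesh = (-N) mod T1
  392 = 15 * 26 + 2, so 392 mod 26 = 2
  (-392) mod 26 = (-2) mod 26 = 26 - 2 = 24
Mesh after 392 steps: gear-0 tooth 12 meets gear-1 tooth 24

Answer: 12 24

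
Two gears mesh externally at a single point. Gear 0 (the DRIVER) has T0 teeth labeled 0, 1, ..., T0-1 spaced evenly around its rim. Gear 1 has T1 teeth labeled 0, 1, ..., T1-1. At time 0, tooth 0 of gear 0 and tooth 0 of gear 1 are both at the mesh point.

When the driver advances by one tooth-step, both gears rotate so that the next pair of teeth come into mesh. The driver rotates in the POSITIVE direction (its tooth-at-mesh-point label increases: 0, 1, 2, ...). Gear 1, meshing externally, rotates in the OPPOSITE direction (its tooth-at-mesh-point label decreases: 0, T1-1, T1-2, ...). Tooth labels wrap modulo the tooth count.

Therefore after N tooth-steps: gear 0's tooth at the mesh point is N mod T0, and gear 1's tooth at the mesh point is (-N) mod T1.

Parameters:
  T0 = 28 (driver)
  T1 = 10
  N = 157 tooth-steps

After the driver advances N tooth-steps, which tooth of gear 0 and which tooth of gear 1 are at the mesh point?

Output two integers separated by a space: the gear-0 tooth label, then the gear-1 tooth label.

Gear 0 (driver, T0=28): tooth at mesh = N mod T0
  157 = 5 * 28 + 17, so 157 mod 28 = 17
  gear 0 tooth = 17
Gear 1 (driven, T1=10): tooth at mesh = (-N) mod T1
  157 = 15 * 10 + 7, so 157 mod 10 = 7
  (-157) mod 10 = (-7) mod 10 = 10 - 7 = 3
Mesh after 157 steps: gear-0 tooth 17 meets gear-1 tooth 3

Answer: 17 3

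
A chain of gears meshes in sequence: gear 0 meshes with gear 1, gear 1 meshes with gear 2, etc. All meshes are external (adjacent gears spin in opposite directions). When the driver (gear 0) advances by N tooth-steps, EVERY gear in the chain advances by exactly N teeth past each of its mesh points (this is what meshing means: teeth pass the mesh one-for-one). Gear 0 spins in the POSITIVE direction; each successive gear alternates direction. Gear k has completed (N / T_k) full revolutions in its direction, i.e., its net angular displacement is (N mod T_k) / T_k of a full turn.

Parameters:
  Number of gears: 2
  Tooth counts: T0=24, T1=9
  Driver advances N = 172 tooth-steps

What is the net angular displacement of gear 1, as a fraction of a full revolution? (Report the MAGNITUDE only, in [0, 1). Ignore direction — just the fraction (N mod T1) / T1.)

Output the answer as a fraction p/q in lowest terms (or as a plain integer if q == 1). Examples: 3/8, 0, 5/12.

Answer: 1/9

Derivation:
Chain of 2 gears, tooth counts: [24, 9]
  gear 0: T0=24, direction=positive, advance = 172 mod 24 = 4 teeth = 4/24 turn
  gear 1: T1=9, direction=negative, advance = 172 mod 9 = 1 teeth = 1/9 turn
Gear 1: 172 mod 9 = 1
Fraction = 1 / 9 = 1/9 (gcd(1,9)=1) = 1/9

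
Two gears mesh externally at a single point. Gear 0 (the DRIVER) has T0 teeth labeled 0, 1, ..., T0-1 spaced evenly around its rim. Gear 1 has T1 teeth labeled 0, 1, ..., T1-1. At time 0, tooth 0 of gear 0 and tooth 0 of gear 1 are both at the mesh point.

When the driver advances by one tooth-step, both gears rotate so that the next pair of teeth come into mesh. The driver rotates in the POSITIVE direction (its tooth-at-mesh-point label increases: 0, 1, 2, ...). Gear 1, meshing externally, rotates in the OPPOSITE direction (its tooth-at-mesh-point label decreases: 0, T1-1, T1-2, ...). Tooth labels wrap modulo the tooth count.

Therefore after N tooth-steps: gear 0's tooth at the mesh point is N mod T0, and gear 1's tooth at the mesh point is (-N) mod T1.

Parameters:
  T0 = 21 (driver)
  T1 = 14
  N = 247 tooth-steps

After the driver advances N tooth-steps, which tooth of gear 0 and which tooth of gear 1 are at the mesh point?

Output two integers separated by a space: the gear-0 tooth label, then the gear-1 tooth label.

Gear 0 (driver, T0=21): tooth at mesh = N mod T0
  247 = 11 * 21 + 16, so 247 mod 21 = 16
  gear 0 tooth = 16
Gear 1 (driven, T1=14): tooth at mesh = (-N) mod T1
  247 = 17 * 14 + 9, so 247 mod 14 = 9
  (-247) mod 14 = (-9) mod 14 = 14 - 9 = 5
Mesh after 247 steps: gear-0 tooth 16 meets gear-1 tooth 5

Answer: 16 5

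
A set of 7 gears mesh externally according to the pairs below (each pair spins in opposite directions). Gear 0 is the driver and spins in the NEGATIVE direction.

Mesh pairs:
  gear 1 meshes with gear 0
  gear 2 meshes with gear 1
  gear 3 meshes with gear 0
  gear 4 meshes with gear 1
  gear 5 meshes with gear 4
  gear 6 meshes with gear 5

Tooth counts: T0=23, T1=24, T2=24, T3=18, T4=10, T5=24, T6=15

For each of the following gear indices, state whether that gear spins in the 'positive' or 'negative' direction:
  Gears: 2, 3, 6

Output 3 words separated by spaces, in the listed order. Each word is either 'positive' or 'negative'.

Answer: negative positive negative

Derivation:
Gear 0 (driver): negative (depth 0)
  gear 1: meshes with gear 0 -> depth 1 -> positive (opposite of gear 0)
  gear 2: meshes with gear 1 -> depth 2 -> negative (opposite of gear 1)
  gear 3: meshes with gear 0 -> depth 1 -> positive (opposite of gear 0)
  gear 4: meshes with gear 1 -> depth 2 -> negative (opposite of gear 1)
  gear 5: meshes with gear 4 -> depth 3 -> positive (opposite of gear 4)
  gear 6: meshes with gear 5 -> depth 4 -> negative (opposite of gear 5)
Queried indices 2, 3, 6 -> negative, positive, negative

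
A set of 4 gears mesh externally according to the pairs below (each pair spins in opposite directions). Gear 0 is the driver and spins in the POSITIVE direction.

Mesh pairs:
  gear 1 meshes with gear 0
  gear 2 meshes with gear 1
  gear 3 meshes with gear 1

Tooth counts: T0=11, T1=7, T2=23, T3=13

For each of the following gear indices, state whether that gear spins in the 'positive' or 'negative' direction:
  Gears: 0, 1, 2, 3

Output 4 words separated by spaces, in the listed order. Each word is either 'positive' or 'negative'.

Gear 0 (driver): positive (depth 0)
  gear 1: meshes with gear 0 -> depth 1 -> negative (opposite of gear 0)
  gear 2: meshes with gear 1 -> depth 2 -> positive (opposite of gear 1)
  gear 3: meshes with gear 1 -> depth 2 -> positive (opposite of gear 1)
Queried indices 0, 1, 2, 3 -> positive, negative, positive, positive

Answer: positive negative positive positive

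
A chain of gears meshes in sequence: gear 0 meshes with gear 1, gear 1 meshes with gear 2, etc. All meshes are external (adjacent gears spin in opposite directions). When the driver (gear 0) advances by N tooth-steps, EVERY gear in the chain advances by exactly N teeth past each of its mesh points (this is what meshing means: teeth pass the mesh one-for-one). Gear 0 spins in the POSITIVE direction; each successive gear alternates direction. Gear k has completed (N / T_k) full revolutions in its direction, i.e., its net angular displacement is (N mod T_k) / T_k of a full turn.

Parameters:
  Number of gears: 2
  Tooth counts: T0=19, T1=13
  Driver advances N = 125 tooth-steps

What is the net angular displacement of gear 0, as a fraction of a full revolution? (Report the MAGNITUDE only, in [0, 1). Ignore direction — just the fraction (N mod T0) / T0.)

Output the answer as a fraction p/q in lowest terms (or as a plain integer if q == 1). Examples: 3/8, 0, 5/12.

Answer: 11/19

Derivation:
Chain of 2 gears, tooth counts: [19, 13]
  gear 0: T0=19, direction=positive, advance = 125 mod 19 = 11 teeth = 11/19 turn
  gear 1: T1=13, direction=negative, advance = 125 mod 13 = 8 teeth = 8/13 turn
Gear 0: 125 mod 19 = 11
Fraction = 11 / 19 = 11/19 (gcd(11,19)=1) = 11/19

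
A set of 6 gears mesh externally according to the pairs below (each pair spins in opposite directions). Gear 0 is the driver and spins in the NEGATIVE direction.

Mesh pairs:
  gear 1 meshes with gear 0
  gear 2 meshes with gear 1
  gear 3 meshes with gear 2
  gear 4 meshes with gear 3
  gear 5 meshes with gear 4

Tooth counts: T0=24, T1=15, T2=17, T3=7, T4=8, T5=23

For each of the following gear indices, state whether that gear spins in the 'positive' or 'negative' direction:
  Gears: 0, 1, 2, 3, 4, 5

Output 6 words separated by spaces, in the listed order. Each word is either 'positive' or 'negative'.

Gear 0 (driver): negative (depth 0)
  gear 1: meshes with gear 0 -> depth 1 -> positive (opposite of gear 0)
  gear 2: meshes with gear 1 -> depth 2 -> negative (opposite of gear 1)
  gear 3: meshes with gear 2 -> depth 3 -> positive (opposite of gear 2)
  gear 4: meshes with gear 3 -> depth 4 -> negative (opposite of gear 3)
  gear 5: meshes with gear 4 -> depth 5 -> positive (opposite of gear 4)
Queried indices 0, 1, 2, 3, 4, 5 -> negative, positive, negative, positive, negative, positive

Answer: negative positive negative positive negative positive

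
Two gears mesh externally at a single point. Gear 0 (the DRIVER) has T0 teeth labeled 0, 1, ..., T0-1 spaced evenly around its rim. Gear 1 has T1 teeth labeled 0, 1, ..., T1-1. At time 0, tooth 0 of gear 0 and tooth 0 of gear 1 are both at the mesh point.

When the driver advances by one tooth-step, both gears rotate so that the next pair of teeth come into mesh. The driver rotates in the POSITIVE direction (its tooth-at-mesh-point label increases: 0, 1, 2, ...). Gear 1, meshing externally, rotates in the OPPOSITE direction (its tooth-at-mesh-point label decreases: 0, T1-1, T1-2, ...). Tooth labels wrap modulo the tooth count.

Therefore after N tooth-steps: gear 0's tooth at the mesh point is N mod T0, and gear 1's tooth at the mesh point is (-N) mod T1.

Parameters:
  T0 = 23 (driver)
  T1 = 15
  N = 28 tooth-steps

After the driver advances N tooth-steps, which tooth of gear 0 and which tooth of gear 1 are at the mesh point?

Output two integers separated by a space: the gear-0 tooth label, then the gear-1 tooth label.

Answer: 5 2

Derivation:
Gear 0 (driver, T0=23): tooth at mesh = N mod T0
  28 = 1 * 23 + 5, so 28 mod 23 = 5
  gear 0 tooth = 5
Gear 1 (driven, T1=15): tooth at mesh = (-N) mod T1
  28 = 1 * 15 + 13, so 28 mod 15 = 13
  (-28) mod 15 = (-13) mod 15 = 15 - 13 = 2
Mesh after 28 steps: gear-0 tooth 5 meets gear-1 tooth 2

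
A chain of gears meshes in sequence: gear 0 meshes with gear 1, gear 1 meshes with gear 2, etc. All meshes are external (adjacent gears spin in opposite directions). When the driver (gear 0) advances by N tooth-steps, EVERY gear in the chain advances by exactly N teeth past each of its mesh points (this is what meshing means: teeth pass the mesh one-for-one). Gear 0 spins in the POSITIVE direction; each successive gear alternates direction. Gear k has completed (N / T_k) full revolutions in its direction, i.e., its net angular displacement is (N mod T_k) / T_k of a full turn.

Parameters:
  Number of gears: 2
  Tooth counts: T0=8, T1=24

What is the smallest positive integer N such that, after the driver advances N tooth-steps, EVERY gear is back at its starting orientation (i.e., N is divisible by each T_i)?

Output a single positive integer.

Gear k returns to start when N is a multiple of T_k.
All gears at start simultaneously when N is a common multiple of [8, 24]; the smallest such N is lcm(8, 24).
Start: lcm = T0 = 8
Fold in T1=24: gcd(8, 24) = 8; lcm(8, 24) = 8 * 24 / 8 = 192 / 8 = 24
Full cycle length = 24

Answer: 24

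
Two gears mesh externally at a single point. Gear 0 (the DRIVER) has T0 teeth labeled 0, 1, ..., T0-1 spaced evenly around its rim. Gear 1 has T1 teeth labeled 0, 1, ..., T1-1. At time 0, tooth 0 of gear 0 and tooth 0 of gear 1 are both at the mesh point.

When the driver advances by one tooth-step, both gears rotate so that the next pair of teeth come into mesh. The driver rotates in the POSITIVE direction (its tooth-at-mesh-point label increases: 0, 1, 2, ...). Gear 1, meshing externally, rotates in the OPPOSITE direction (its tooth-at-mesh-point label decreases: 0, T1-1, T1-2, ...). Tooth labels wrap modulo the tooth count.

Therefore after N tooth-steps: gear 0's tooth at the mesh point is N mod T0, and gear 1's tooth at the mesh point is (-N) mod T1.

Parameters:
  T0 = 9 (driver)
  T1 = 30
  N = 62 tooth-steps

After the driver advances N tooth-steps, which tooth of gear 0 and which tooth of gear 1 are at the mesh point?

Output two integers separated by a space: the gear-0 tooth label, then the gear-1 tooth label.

Answer: 8 28

Derivation:
Gear 0 (driver, T0=9): tooth at mesh = N mod T0
  62 = 6 * 9 + 8, so 62 mod 9 = 8
  gear 0 tooth = 8
Gear 1 (driven, T1=30): tooth at mesh = (-N) mod T1
  62 = 2 * 30 + 2, so 62 mod 30 = 2
  (-62) mod 30 = (-2) mod 30 = 30 - 2 = 28
Mesh after 62 steps: gear-0 tooth 8 meets gear-1 tooth 28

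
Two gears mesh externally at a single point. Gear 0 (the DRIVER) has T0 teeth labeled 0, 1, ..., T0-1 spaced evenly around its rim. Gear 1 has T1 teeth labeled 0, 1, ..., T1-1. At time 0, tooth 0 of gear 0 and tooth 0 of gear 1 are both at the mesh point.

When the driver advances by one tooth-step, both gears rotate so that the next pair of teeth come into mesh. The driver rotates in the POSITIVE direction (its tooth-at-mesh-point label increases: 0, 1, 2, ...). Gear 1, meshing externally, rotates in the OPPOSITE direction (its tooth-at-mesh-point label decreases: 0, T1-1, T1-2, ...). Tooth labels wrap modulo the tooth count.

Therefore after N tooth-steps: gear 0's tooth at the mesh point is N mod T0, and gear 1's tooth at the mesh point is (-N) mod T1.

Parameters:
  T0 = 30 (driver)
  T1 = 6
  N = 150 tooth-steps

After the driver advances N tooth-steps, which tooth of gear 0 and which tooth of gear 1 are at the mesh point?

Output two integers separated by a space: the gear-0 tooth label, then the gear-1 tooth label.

Answer: 0 0

Derivation:
Gear 0 (driver, T0=30): tooth at mesh = N mod T0
  150 = 5 * 30 + 0, so 150 mod 30 = 0
  gear 0 tooth = 0
Gear 1 (driven, T1=6): tooth at mesh = (-N) mod T1
  150 = 25 * 6 + 0, so 150 mod 6 = 0
  (-150) mod 6 = 0
Mesh after 150 steps: gear-0 tooth 0 meets gear-1 tooth 0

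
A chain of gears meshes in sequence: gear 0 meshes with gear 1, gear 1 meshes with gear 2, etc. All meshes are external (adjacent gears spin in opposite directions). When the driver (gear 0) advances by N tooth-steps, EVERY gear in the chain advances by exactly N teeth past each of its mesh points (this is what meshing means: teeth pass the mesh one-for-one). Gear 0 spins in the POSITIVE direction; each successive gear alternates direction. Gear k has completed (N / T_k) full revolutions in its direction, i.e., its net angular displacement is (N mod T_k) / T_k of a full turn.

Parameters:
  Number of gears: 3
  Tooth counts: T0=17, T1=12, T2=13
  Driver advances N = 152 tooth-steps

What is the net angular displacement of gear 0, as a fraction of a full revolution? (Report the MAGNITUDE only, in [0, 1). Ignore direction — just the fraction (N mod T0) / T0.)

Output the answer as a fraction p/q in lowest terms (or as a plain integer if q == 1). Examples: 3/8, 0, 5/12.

Chain of 3 gears, tooth counts: [17, 12, 13]
  gear 0: T0=17, direction=positive, advance = 152 mod 17 = 16 teeth = 16/17 turn
  gear 1: T1=12, direction=negative, advance = 152 mod 12 = 8 teeth = 8/12 turn
  gear 2: T2=13, direction=positive, advance = 152 mod 13 = 9 teeth = 9/13 turn
Gear 0: 152 mod 17 = 16
Fraction = 16 / 17 = 16/17 (gcd(16,17)=1) = 16/17

Answer: 16/17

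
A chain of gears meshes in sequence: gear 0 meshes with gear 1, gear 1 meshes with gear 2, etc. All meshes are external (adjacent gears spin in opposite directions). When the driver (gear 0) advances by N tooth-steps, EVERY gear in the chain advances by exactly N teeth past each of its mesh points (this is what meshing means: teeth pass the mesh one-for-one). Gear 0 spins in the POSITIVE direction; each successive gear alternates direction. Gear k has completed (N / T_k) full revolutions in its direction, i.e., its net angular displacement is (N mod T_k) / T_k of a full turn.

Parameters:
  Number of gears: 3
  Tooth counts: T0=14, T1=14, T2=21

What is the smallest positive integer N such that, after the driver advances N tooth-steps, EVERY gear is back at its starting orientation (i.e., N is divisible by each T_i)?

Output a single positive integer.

Answer: 42

Derivation:
Gear k returns to start when N is a multiple of T_k.
All gears at start simultaneously when N is a common multiple of [14, 14, 21]; the smallest such N is lcm(14, 14, 21).
Start: lcm = T0 = 14
Fold in T1=14: gcd(14, 14) = 14; lcm(14, 14) = 14 * 14 / 14 = 196 / 14 = 14
Fold in T2=21: gcd(14, 21) = 7; lcm(14, 21) = 14 * 21 / 7 = 294 / 7 = 42
Full cycle length = 42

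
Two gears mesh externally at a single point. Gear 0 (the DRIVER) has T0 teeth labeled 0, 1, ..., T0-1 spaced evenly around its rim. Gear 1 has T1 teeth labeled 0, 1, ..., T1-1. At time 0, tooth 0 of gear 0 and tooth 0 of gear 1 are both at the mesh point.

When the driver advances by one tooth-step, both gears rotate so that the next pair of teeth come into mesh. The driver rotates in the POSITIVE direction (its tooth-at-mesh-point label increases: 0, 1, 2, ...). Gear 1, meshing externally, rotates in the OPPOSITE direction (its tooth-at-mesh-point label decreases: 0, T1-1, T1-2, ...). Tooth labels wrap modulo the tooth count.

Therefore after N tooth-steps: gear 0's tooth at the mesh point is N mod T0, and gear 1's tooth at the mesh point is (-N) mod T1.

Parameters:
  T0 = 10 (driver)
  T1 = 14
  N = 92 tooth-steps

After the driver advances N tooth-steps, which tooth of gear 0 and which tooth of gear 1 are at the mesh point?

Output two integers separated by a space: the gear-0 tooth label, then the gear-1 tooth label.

Answer: 2 6

Derivation:
Gear 0 (driver, T0=10): tooth at mesh = N mod T0
  92 = 9 * 10 + 2, so 92 mod 10 = 2
  gear 0 tooth = 2
Gear 1 (driven, T1=14): tooth at mesh = (-N) mod T1
  92 = 6 * 14 + 8, so 92 mod 14 = 8
  (-92) mod 14 = (-8) mod 14 = 14 - 8 = 6
Mesh after 92 steps: gear-0 tooth 2 meets gear-1 tooth 6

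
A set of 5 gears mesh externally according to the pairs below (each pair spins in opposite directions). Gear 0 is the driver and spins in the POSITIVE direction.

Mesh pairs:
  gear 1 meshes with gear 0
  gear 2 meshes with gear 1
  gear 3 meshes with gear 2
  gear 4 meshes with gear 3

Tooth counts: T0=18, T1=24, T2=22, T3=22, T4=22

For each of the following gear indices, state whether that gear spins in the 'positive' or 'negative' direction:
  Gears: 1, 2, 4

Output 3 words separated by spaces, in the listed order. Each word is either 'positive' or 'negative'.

Gear 0 (driver): positive (depth 0)
  gear 1: meshes with gear 0 -> depth 1 -> negative (opposite of gear 0)
  gear 2: meshes with gear 1 -> depth 2 -> positive (opposite of gear 1)
  gear 3: meshes with gear 2 -> depth 3 -> negative (opposite of gear 2)
  gear 4: meshes with gear 3 -> depth 4 -> positive (opposite of gear 3)
Queried indices 1, 2, 4 -> negative, positive, positive

Answer: negative positive positive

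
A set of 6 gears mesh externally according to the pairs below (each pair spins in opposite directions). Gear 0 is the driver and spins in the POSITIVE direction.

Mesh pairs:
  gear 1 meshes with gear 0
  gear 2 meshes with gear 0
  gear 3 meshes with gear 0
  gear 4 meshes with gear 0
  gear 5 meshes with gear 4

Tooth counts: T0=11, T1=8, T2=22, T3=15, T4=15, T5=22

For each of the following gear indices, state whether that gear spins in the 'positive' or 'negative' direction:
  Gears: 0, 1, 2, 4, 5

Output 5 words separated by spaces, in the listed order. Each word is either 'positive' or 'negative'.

Gear 0 (driver): positive (depth 0)
  gear 1: meshes with gear 0 -> depth 1 -> negative (opposite of gear 0)
  gear 2: meshes with gear 0 -> depth 1 -> negative (opposite of gear 0)
  gear 3: meshes with gear 0 -> depth 1 -> negative (opposite of gear 0)
  gear 4: meshes with gear 0 -> depth 1 -> negative (opposite of gear 0)
  gear 5: meshes with gear 4 -> depth 2 -> positive (opposite of gear 4)
Queried indices 0, 1, 2, 4, 5 -> positive, negative, negative, negative, positive

Answer: positive negative negative negative positive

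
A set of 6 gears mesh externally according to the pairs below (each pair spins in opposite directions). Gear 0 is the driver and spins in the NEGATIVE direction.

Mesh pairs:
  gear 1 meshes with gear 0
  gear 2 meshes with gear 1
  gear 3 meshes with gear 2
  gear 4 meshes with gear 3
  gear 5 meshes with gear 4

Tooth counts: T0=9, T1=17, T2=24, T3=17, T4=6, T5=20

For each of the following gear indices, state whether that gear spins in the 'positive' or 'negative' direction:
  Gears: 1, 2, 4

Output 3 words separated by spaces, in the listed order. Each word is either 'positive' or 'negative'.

Gear 0 (driver): negative (depth 0)
  gear 1: meshes with gear 0 -> depth 1 -> positive (opposite of gear 0)
  gear 2: meshes with gear 1 -> depth 2 -> negative (opposite of gear 1)
  gear 3: meshes with gear 2 -> depth 3 -> positive (opposite of gear 2)
  gear 4: meshes with gear 3 -> depth 4 -> negative (opposite of gear 3)
  gear 5: meshes with gear 4 -> depth 5 -> positive (opposite of gear 4)
Queried indices 1, 2, 4 -> positive, negative, negative

Answer: positive negative negative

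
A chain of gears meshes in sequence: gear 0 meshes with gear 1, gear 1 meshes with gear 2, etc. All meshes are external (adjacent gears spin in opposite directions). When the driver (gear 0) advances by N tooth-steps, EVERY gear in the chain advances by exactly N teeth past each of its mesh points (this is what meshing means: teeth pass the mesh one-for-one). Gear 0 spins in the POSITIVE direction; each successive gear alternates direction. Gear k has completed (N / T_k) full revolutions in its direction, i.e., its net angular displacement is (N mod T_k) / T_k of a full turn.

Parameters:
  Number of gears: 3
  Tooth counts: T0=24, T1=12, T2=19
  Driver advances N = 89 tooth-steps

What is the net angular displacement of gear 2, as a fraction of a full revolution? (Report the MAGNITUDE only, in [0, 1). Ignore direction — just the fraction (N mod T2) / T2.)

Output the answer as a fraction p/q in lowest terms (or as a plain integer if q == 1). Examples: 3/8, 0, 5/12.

Chain of 3 gears, tooth counts: [24, 12, 19]
  gear 0: T0=24, direction=positive, advance = 89 mod 24 = 17 teeth = 17/24 turn
  gear 1: T1=12, direction=negative, advance = 89 mod 12 = 5 teeth = 5/12 turn
  gear 2: T2=19, direction=positive, advance = 89 mod 19 = 13 teeth = 13/19 turn
Gear 2: 89 mod 19 = 13
Fraction = 13 / 19 = 13/19 (gcd(13,19)=1) = 13/19

Answer: 13/19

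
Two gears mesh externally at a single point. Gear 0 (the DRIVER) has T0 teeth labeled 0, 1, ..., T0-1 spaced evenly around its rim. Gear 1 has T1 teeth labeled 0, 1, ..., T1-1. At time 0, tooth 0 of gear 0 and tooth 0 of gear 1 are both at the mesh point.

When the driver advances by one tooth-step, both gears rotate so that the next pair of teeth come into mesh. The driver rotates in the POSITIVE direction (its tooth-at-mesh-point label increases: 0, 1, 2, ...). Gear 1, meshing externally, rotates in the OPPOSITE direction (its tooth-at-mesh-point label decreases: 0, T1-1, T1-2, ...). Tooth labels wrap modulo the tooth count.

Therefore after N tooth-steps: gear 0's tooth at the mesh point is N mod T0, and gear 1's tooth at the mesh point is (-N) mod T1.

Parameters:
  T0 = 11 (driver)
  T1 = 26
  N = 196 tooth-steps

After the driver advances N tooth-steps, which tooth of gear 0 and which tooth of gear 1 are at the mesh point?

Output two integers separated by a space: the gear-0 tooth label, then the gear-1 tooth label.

Answer: 9 12

Derivation:
Gear 0 (driver, T0=11): tooth at mesh = N mod T0
  196 = 17 * 11 + 9, so 196 mod 11 = 9
  gear 0 tooth = 9
Gear 1 (driven, T1=26): tooth at mesh = (-N) mod T1
  196 = 7 * 26 + 14, so 196 mod 26 = 14
  (-196) mod 26 = (-14) mod 26 = 26 - 14 = 12
Mesh after 196 steps: gear-0 tooth 9 meets gear-1 tooth 12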